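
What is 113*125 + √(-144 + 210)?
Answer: 14125 + √66 ≈ 14133.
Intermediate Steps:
113*125 + √(-144 + 210) = 14125 + √66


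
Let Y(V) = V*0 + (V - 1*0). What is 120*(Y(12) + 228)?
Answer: 28800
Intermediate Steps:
Y(V) = V (Y(V) = 0 + (V + 0) = 0 + V = V)
120*(Y(12) + 228) = 120*(12 + 228) = 120*240 = 28800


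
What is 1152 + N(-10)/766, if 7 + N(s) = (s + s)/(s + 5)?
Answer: 882429/766 ≈ 1152.0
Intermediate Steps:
N(s) = -7 + 2*s/(5 + s) (N(s) = -7 + (s + s)/(s + 5) = -7 + (2*s)/(5 + s) = -7 + 2*s/(5 + s))
1152 + N(-10)/766 = 1152 + (5*(-7 - 1*(-10))/(5 - 10))/766 = 1152 + (5*(-7 + 10)/(-5))/766 = 1152 + (5*(-1/5)*3)/766 = 1152 + (1/766)*(-3) = 1152 - 3/766 = 882429/766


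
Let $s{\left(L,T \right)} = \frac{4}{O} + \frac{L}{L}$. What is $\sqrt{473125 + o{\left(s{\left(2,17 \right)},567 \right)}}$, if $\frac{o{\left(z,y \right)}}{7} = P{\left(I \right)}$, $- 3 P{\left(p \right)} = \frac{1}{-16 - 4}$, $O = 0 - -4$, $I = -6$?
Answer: $\frac{\sqrt{425812605}}{30} \approx 687.84$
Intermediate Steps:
$O = 4$ ($O = 0 + 4 = 4$)
$P{\left(p \right)} = \frac{1}{60}$ ($P{\left(p \right)} = - \frac{1}{3 \left(-16 - 4\right)} = - \frac{1}{3 \left(-20\right)} = \left(- \frac{1}{3}\right) \left(- \frac{1}{20}\right) = \frac{1}{60}$)
$s{\left(L,T \right)} = 2$ ($s{\left(L,T \right)} = \frac{4}{4} + \frac{L}{L} = 4 \cdot \frac{1}{4} + 1 = 1 + 1 = 2$)
$o{\left(z,y \right)} = \frac{7}{60}$ ($o{\left(z,y \right)} = 7 \cdot \frac{1}{60} = \frac{7}{60}$)
$\sqrt{473125 + o{\left(s{\left(2,17 \right)},567 \right)}} = \sqrt{473125 + \frac{7}{60}} = \sqrt{\frac{28387507}{60}} = \frac{\sqrt{425812605}}{30}$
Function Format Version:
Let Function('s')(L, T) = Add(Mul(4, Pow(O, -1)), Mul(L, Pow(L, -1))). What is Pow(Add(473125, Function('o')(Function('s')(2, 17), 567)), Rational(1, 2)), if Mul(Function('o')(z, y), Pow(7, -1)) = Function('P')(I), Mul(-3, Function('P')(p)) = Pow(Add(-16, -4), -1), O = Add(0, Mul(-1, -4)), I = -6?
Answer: Mul(Rational(1, 30), Pow(425812605, Rational(1, 2))) ≈ 687.84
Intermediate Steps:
O = 4 (O = Add(0, 4) = 4)
Function('P')(p) = Rational(1, 60) (Function('P')(p) = Mul(Rational(-1, 3), Pow(Add(-16, -4), -1)) = Mul(Rational(-1, 3), Pow(-20, -1)) = Mul(Rational(-1, 3), Rational(-1, 20)) = Rational(1, 60))
Function('s')(L, T) = 2 (Function('s')(L, T) = Add(Mul(4, Pow(4, -1)), Mul(L, Pow(L, -1))) = Add(Mul(4, Rational(1, 4)), 1) = Add(1, 1) = 2)
Function('o')(z, y) = Rational(7, 60) (Function('o')(z, y) = Mul(7, Rational(1, 60)) = Rational(7, 60))
Pow(Add(473125, Function('o')(Function('s')(2, 17), 567)), Rational(1, 2)) = Pow(Add(473125, Rational(7, 60)), Rational(1, 2)) = Pow(Rational(28387507, 60), Rational(1, 2)) = Mul(Rational(1, 30), Pow(425812605, Rational(1, 2)))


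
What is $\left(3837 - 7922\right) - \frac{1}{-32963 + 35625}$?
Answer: $- \frac{10874271}{2662} \approx -4085.0$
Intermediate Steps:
$\left(3837 - 7922\right) - \frac{1}{-32963 + 35625} = \left(3837 - 7922\right) - \frac{1}{2662} = -4085 - \frac{1}{2662} = - \frac{10874271}{2662}$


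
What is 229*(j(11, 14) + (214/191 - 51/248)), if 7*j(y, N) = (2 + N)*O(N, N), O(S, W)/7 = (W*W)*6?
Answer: 204112192751/47368 ≈ 4.3091e+6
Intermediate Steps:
O(S, W) = 42*W² (O(S, W) = 7*((W*W)*6) = 7*(W²*6) = 7*(6*W²) = 42*W²)
j(y, N) = 6*N²*(2 + N) (j(y, N) = ((2 + N)*(42*N²))/7 = (42*N²*(2 + N))/7 = 6*N²*(2 + N))
229*(j(11, 14) + (214/191 - 51/248)) = 229*(6*14²*(2 + 14) + (214/191 - 51/248)) = 229*(6*196*16 + (214*(1/191) - 51*1/248)) = 229*(18816 + (214/191 - 51/248)) = 229*(18816 + 43331/47368) = 229*(891319619/47368) = 204112192751/47368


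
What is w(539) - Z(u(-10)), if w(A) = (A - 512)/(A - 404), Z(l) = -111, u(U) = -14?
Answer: 556/5 ≈ 111.20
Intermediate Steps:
w(A) = (-512 + A)/(-404 + A)
w(539) - Z(u(-10)) = (-512 + 539)/(-404 + 539) - 1*(-111) = 27/135 + 111 = (1/135)*27 + 111 = 1/5 + 111 = 556/5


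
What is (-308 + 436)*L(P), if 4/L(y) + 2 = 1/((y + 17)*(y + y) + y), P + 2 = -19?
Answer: -75264/293 ≈ -256.87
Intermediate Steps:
P = -21 (P = -2 - 19 = -21)
L(y) = 4/(-2 + 1/(y + 2*y*(17 + y))) (L(y) = 4/(-2 + 1/((y + 17)*(y + y) + y)) = 4/(-2 + 1/((17 + y)*(2*y) + y)) = 4/(-2 + 1/(2*y*(17 + y) + y)) = 4/(-2 + 1/(y + 2*y*(17 + y))))
(-308 + 436)*L(P) = (-308 + 436)*(-4*(-21)*(35 + 2*(-21))/(-1 + 4*(-21)² + 70*(-21))) = 128*(-4*(-21)*(35 - 42)/(-1 + 4*441 - 1470)) = 128*(-4*(-21)*(-7)/(-1 + 1764 - 1470)) = 128*(-4*(-21)*(-7)/293) = 128*(-4*(-21)*1/293*(-7)) = 128*(-588/293) = -75264/293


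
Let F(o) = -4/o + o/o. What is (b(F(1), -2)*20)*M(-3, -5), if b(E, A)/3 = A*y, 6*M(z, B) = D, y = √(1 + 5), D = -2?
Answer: 40*√6 ≈ 97.980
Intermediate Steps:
y = √6 ≈ 2.4495
F(o) = 1 - 4/o (F(o) = -4/o + 1 = 1 - 4/o)
M(z, B) = -⅓ (M(z, B) = (⅙)*(-2) = -⅓)
b(E, A) = 3*A*√6 (b(E, A) = 3*(A*√6) = 3*A*√6)
(b(F(1), -2)*20)*M(-3, -5) = ((3*(-2)*√6)*20)*(-⅓) = (-6*√6*20)*(-⅓) = -120*√6*(-⅓) = 40*√6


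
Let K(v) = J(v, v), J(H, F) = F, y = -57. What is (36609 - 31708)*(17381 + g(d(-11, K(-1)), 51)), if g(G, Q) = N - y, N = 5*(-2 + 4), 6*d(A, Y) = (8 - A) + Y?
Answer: 85512648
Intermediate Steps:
K(v) = v
d(A, Y) = 4/3 - A/6 + Y/6 (d(A, Y) = ((8 - A) + Y)/6 = (8 + Y - A)/6 = 4/3 - A/6 + Y/6)
N = 10 (N = 5*2 = 10)
g(G, Q) = 67 (g(G, Q) = 10 - 1*(-57) = 10 + 57 = 67)
(36609 - 31708)*(17381 + g(d(-11, K(-1)), 51)) = (36609 - 31708)*(17381 + 67) = 4901*17448 = 85512648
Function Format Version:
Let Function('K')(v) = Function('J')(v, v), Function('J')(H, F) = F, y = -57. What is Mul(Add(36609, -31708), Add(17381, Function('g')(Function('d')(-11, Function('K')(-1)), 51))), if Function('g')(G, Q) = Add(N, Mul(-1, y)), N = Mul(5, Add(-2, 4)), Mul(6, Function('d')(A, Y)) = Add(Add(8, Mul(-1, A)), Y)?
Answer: 85512648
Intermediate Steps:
Function('K')(v) = v
Function('d')(A, Y) = Add(Rational(4, 3), Mul(Rational(-1, 6), A), Mul(Rational(1, 6), Y)) (Function('d')(A, Y) = Mul(Rational(1, 6), Add(Add(8, Mul(-1, A)), Y)) = Mul(Rational(1, 6), Add(8, Y, Mul(-1, A))) = Add(Rational(4, 3), Mul(Rational(-1, 6), A), Mul(Rational(1, 6), Y)))
N = 10 (N = Mul(5, 2) = 10)
Function('g')(G, Q) = 67 (Function('g')(G, Q) = Add(10, Mul(-1, -57)) = Add(10, 57) = 67)
Mul(Add(36609, -31708), Add(17381, Function('g')(Function('d')(-11, Function('K')(-1)), 51))) = Mul(Add(36609, -31708), Add(17381, 67)) = Mul(4901, 17448) = 85512648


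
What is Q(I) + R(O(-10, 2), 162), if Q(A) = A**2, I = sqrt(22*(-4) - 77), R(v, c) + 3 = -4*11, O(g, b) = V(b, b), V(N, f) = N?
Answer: -212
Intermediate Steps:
O(g, b) = b
R(v, c) = -47 (R(v, c) = -3 - 4*11 = -3 - 44 = -47)
I = I*sqrt(165) (I = sqrt(-88 - 77) = sqrt(-165) = I*sqrt(165) ≈ 12.845*I)
Q(I) + R(O(-10, 2), 162) = (I*sqrt(165))**2 - 47 = -165 - 47 = -212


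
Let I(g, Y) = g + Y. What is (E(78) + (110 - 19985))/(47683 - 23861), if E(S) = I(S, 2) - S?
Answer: -19873/23822 ≈ -0.83423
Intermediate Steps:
I(g, Y) = Y + g
E(S) = 2 (E(S) = (2 + S) - S = 2)
(E(78) + (110 - 19985))/(47683 - 23861) = (2 + (110 - 19985))/(47683 - 23861) = (2 - 19875)/23822 = -19873*1/23822 = -19873/23822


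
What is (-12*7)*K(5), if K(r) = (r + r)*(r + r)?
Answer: -8400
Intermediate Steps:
K(r) = 4*r² (K(r) = (2*r)*(2*r) = 4*r²)
(-12*7)*K(5) = (-12*7)*(4*5²) = -336*25 = -84*100 = -8400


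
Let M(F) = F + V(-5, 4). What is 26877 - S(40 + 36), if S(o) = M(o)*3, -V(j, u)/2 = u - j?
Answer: 26703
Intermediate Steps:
V(j, u) = -2*u + 2*j (V(j, u) = -2*(u - j) = -2*u + 2*j)
M(F) = -18 + F (M(F) = F + (-2*4 + 2*(-5)) = F + (-8 - 10) = F - 18 = -18 + F)
S(o) = -54 + 3*o (S(o) = (-18 + o)*3 = -54 + 3*o)
26877 - S(40 + 36) = 26877 - (-54 + 3*(40 + 36)) = 26877 - (-54 + 3*76) = 26877 - (-54 + 228) = 26877 - 1*174 = 26877 - 174 = 26703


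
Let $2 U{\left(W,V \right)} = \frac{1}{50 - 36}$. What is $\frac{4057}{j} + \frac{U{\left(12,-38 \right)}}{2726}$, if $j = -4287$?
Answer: $- \frac{309658409}{327218136} \approx -0.94634$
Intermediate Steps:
$U{\left(W,V \right)} = \frac{1}{28}$ ($U{\left(W,V \right)} = \frac{1}{2 \left(50 - 36\right)} = \frac{1}{2 \cdot 14} = \frac{1}{2} \cdot \frac{1}{14} = \frac{1}{28}$)
$\frac{4057}{j} + \frac{U{\left(12,-38 \right)}}{2726} = \frac{4057}{-4287} + \frac{1}{28 \cdot 2726} = 4057 \left(- \frac{1}{4287}\right) + \frac{1}{28} \cdot \frac{1}{2726} = - \frac{4057}{4287} + \frac{1}{76328} = - \frac{309658409}{327218136}$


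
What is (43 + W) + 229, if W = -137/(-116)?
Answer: 31689/116 ≈ 273.18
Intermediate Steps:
W = 137/116 (W = -137*(-1/116) = 137/116 ≈ 1.1810)
(43 + W) + 229 = (43 + 137/116) + 229 = 5125/116 + 229 = 31689/116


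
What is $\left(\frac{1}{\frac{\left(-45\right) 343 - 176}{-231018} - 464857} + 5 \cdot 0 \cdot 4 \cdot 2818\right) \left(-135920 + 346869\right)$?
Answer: $- \frac{48733016082}{107390318815} \approx -0.45379$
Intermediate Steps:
$\left(\frac{1}{\frac{\left(-45\right) 343 - 176}{-231018} - 464857} + 5 \cdot 0 \cdot 4 \cdot 2818\right) \left(-135920 + 346869\right) = \left(\frac{1}{\left(-15435 - 176\right) \left(- \frac{1}{231018}\right) - 464857} + 0 \cdot 4 \cdot 2818\right) 210949 = \left(\frac{1}{\left(-15611\right) \left(- \frac{1}{231018}\right) - 464857} + 0 \cdot 2818\right) 210949 = \left(\frac{1}{\frac{15611}{231018} - 464857} + 0\right) 210949 = \left(\frac{1}{- \frac{107390318815}{231018}} + 0\right) 210949 = \left(- \frac{231018}{107390318815} + 0\right) 210949 = \left(- \frac{231018}{107390318815}\right) 210949 = - \frac{48733016082}{107390318815}$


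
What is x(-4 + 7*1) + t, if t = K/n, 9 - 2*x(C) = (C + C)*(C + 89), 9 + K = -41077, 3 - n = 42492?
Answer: -22989355/84978 ≈ -270.53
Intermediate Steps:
n = -42489 (n = 3 - 1*42492 = 3 - 42492 = -42489)
K = -41086 (K = -9 - 41077 = -41086)
x(C) = 9/2 - C*(89 + C) (x(C) = 9/2 - (C + C)*(C + 89)/2 = 9/2 - 2*C*(89 + C)/2 = 9/2 - C*(89 + C))
t = 41086/42489 (t = -41086/(-42489) = -41086*(-1/42489) = 41086/42489 ≈ 0.96698)
x(-4 + 7*1) + t = (9/2 - (-4 + 7*1)² - 89*(-4 + 7*1)) + 41086/42489 = (9/2 - (-4 + 7)² - 89*(-4 + 7)) + 41086/42489 = (9/2 - 1*3² - 89*3) + 41086/42489 = (9/2 - 1*9 - 267) + 41086/42489 = (9/2 - 9 - 267) + 41086/42489 = -543/2 + 41086/42489 = -22989355/84978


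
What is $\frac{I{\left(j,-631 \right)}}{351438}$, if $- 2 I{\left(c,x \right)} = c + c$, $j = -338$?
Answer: $\frac{169}{175719} \approx 0.00096176$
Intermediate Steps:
$I{\left(c,x \right)} = - c$ ($I{\left(c,x \right)} = - \frac{c + c}{2} = - \frac{2 c}{2} = - c$)
$\frac{I{\left(j,-631 \right)}}{351438} = \frac{\left(-1\right) \left(-338\right)}{351438} = 338 \cdot \frac{1}{351438} = \frac{169}{175719}$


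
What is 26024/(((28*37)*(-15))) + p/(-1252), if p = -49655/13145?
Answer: -21375969113/12787508580 ≈ -1.6716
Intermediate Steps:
p = -9931/2629 (p = -49655*1/13145 = -9931/2629 ≈ -3.7775)
26024/(((28*37)*(-15))) + p/(-1252) = 26024/(((28*37)*(-15))) - 9931/2629/(-1252) = 26024/((1036*(-15))) - 9931/2629*(-1/1252) = 26024/(-15540) + 9931/3291508 = 26024*(-1/15540) + 9931/3291508 = -6506/3885 + 9931/3291508 = -21375969113/12787508580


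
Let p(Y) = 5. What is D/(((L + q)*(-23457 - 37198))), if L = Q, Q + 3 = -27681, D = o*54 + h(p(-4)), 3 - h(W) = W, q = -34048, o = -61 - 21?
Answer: -443/374435446 ≈ -1.1831e-6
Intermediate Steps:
o = -82
h(W) = 3 - W
D = -4430 (D = -82*54 + (3 - 1*5) = -4428 + (3 - 5) = -4428 - 2 = -4430)
Q = -27684 (Q = -3 - 27681 = -27684)
L = -27684
D/(((L + q)*(-23457 - 37198))) = -4430*1/((-27684 - 34048)*(-23457 - 37198)) = -4430/((-61732*(-60655))) = -4430/3744354460 = -4430*1/3744354460 = -443/374435446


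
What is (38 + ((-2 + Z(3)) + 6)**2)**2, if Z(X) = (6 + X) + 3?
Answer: 86436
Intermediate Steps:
Z(X) = 9 + X
(38 + ((-2 + Z(3)) + 6)**2)**2 = (38 + ((-2 + (9 + 3)) + 6)**2)**2 = (38 + ((-2 + 12) + 6)**2)**2 = (38 + (10 + 6)**2)**2 = (38 + 16**2)**2 = (38 + 256)**2 = 294**2 = 86436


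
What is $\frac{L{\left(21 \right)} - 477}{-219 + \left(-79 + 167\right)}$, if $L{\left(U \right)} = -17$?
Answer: $\frac{494}{131} \approx 3.771$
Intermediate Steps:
$\frac{L{\left(21 \right)} - 477}{-219 + \left(-79 + 167\right)} = \frac{-17 - 477}{-219 + \left(-79 + 167\right)} = - \frac{494}{-219 + 88} = - \frac{494}{-131} = \left(-494\right) \left(- \frac{1}{131}\right) = \frac{494}{131}$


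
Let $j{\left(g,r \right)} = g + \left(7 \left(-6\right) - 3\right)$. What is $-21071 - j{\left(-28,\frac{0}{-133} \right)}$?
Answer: $-20998$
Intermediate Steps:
$j{\left(g,r \right)} = -45 + g$ ($j{\left(g,r \right)} = g - 45 = -45 + g$)
$-21071 - j{\left(-28,\frac{0}{-133} \right)} = -21071 - \left(-45 - 28\right) = -21071 - -73 = -21071 + 73 = -20998$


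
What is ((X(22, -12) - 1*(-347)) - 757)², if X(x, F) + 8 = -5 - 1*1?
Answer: 179776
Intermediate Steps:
X(x, F) = -14 (X(x, F) = -8 + (-5 - 1*1) = -8 + (-5 - 1) = -8 - 6 = -14)
((X(22, -12) - 1*(-347)) - 757)² = ((-14 - 1*(-347)) - 757)² = ((-14 + 347) - 757)² = (333 - 757)² = (-424)² = 179776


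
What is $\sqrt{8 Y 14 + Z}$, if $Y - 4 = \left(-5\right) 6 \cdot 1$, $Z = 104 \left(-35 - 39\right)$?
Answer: $4 i \sqrt{663} \approx 103.0 i$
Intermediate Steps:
$Z = -7696$ ($Z = 104 \left(-74\right) = -7696$)
$Y = -26$ ($Y = 4 + \left(-5\right) 6 \cdot 1 = 4 - 30 = -26$)
$\sqrt{8 Y 14 + Z} = \sqrt{8 \left(-26\right) 14 - 7696} = \sqrt{\left(-208\right) 14 - 7696} = \sqrt{-2912 - 7696} = \sqrt{-10608} = 4 i \sqrt{663}$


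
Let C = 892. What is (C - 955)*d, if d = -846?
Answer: 53298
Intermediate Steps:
(C - 955)*d = (892 - 955)*(-846) = -63*(-846) = 53298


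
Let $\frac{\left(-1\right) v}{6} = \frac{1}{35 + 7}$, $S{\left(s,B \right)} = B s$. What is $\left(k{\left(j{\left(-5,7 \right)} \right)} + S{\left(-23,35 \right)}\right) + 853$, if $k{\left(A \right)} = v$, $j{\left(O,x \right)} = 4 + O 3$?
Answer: $\frac{335}{7} \approx 47.857$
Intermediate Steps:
$j{\left(O,x \right)} = 4 + 3 O$
$v = - \frac{1}{7}$ ($v = - \frac{6}{35 + 7} = - \frac{6}{42} = \left(-6\right) \frac{1}{42} = - \frac{1}{7} \approx -0.14286$)
$k{\left(A \right)} = - \frac{1}{7}$
$\left(k{\left(j{\left(-5,7 \right)} \right)} + S{\left(-23,35 \right)}\right) + 853 = \left(- \frac{1}{7} + 35 \left(-23\right)\right) + 853 = \left(- \frac{1}{7} - 805\right) + 853 = - \frac{5636}{7} + 853 = \frac{335}{7}$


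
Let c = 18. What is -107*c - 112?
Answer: -2038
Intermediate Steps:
-107*c - 112 = -107*18 - 112 = -1926 - 112 = -2038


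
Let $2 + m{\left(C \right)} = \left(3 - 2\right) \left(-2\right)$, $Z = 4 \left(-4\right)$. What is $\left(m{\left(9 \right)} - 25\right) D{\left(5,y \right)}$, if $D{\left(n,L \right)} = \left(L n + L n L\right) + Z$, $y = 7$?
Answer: $-7656$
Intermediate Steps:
$Z = -16$
$D{\left(n,L \right)} = -16 + L n + n L^{2}$ ($D{\left(n,L \right)} = \left(L n + L n L\right) - 16 = \left(L n + n L^{2}\right) - 16 = -16 + L n + n L^{2}$)
$m{\left(C \right)} = -4$ ($m{\left(C \right)} = -2 + \left(3 - 2\right) \left(-2\right) = -2 + 1 \left(-2\right) = -2 - 2 = -4$)
$\left(m{\left(9 \right)} - 25\right) D{\left(5,y \right)} = \left(-4 - 25\right) \left(-16 + 7 \cdot 5 + 5 \cdot 7^{2}\right) = - 29 \left(-16 + 35 + 5 \cdot 49\right) = - 29 \left(-16 + 35 + 245\right) = \left(-29\right) 264 = -7656$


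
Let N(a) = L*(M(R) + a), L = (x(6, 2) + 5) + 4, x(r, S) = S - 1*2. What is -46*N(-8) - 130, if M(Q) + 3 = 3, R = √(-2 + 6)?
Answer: 3182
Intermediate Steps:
x(r, S) = -2 + S (x(r, S) = S - 2 = -2 + S)
L = 9 (L = ((-2 + 2) + 5) + 4 = (0 + 5) + 4 = 5 + 4 = 9)
R = 2 (R = √4 = 2)
M(Q) = 0 (M(Q) = -3 + 3 = 0)
N(a) = 9*a (N(a) = 9*(0 + a) = 9*a)
-46*N(-8) - 130 = -414*(-8) - 130 = -46*(-72) - 130 = 3312 - 130 = 3182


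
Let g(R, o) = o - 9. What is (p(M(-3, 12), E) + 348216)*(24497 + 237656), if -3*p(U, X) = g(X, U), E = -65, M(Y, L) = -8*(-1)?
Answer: 273857869297/3 ≈ 9.1286e+10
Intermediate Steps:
M(Y, L) = 8
g(R, o) = -9 + o
p(U, X) = 3 - U/3 (p(U, X) = -(-9 + U)/3 = 3 - U/3)
(p(M(-3, 12), E) + 348216)*(24497 + 237656) = ((3 - ⅓*8) + 348216)*(24497 + 237656) = ((3 - 8/3) + 348216)*262153 = (⅓ + 348216)*262153 = (1044649/3)*262153 = 273857869297/3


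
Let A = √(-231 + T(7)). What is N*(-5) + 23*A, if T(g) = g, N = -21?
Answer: 105 + 92*I*√14 ≈ 105.0 + 344.23*I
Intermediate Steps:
A = 4*I*√14 (A = √(-231 + 7) = √(-224) = 4*I*√14 ≈ 14.967*I)
N*(-5) + 23*A = -21*(-5) + 23*(4*I*√14) = 105 + 92*I*√14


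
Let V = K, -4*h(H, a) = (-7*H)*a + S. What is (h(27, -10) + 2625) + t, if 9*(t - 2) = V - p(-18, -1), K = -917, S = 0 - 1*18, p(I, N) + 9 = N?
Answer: 18524/9 ≈ 2058.2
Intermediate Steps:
p(I, N) = -9 + N
S = -18 (S = 0 - 18 = -18)
h(H, a) = 9/2 + 7*H*a/4 (h(H, a) = -((-7*H)*a - 18)/4 = -(-7*H*a - 18)/4 = -(-18 - 7*H*a)/4 = 9/2 + 7*H*a/4)
V = -917
t = -889/9 (t = 2 + (-917 - (-9 - 1))/9 = 2 + (-917 - 1*(-10))/9 = 2 + (-917 + 10)/9 = 2 + (1/9)*(-907) = 2 - 907/9 = -889/9 ≈ -98.778)
(h(27, -10) + 2625) + t = ((9/2 + (7/4)*27*(-10)) + 2625) - 889/9 = ((9/2 - 945/2) + 2625) - 889/9 = (-468 + 2625) - 889/9 = 2157 - 889/9 = 18524/9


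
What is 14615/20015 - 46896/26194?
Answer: -55579813/52427291 ≈ -1.0601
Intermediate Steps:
14615/20015 - 46896/26194 = 14615*(1/20015) - 46896*1/26194 = 2923/4003 - 23448/13097 = -55579813/52427291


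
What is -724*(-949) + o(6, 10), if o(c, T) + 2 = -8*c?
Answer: 687026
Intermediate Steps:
o(c, T) = -2 - 8*c
-724*(-949) + o(6, 10) = -724*(-949) + (-2 - 8*6) = 687076 + (-2 - 48) = 687076 - 50 = 687026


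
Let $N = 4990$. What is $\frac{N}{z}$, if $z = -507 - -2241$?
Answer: $\frac{2495}{867} \approx 2.8777$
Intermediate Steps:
$z = 1734$ ($z = -507 + 2241 = 1734$)
$\frac{N}{z} = \frac{4990}{1734} = 4990 \cdot \frac{1}{1734} = \frac{2495}{867}$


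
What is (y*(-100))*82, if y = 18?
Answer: -147600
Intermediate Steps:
(y*(-100))*82 = (18*(-100))*82 = -1800*82 = -147600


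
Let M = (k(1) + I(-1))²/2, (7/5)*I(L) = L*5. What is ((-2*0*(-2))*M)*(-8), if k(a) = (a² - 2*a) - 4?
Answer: 0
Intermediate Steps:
I(L) = 25*L/7 (I(L) = 5*(L*5)/7 = 5*(5*L)/7 = 25*L/7)
k(a) = -4 + a² - 2*a
M = 1800/49 (M = ((-4 + 1² - 2*1) + (25/7)*(-1))²/2 = ((-4 + 1 - 2) - 25/7)²*(½) = (-5 - 25/7)²*(½) = (-60/7)²*(½) = (3600/49)*(½) = 1800/49 ≈ 36.735)
((-2*0*(-2))*M)*(-8) = ((-2*0*(-2))*(1800/49))*(-8) = ((0*(-2))*(1800/49))*(-8) = (0*(1800/49))*(-8) = 0*(-8) = 0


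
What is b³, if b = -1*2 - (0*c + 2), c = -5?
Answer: -64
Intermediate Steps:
b = -4 (b = -1*2 - (0*(-5) + 2) = -2 - (0 + 2) = -2 - 1*2 = -2 - 2 = -4)
b³ = (-4)³ = -64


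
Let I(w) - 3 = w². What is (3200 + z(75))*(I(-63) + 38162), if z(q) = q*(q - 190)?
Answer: -228576950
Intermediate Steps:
z(q) = q*(-190 + q)
I(w) = 3 + w²
(3200 + z(75))*(I(-63) + 38162) = (3200 + 75*(-190 + 75))*((3 + (-63)²) + 38162) = (3200 + 75*(-115))*((3 + 3969) + 38162) = (3200 - 8625)*(3972 + 38162) = -5425*42134 = -228576950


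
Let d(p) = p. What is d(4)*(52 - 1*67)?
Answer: -60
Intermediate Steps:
d(4)*(52 - 1*67) = 4*(52 - 1*67) = 4*(52 - 67) = 4*(-15) = -60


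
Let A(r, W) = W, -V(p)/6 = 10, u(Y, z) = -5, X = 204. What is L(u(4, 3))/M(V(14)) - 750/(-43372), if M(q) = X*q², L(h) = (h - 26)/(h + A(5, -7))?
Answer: 1652736133/95557190400 ≈ 0.017296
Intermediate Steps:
V(p) = -60 (V(p) = -6*10 = -60)
L(h) = (-26 + h)/(-7 + h) (L(h) = (h - 26)/(h - 7) = (-26 + h)/(-7 + h))
M(q) = 204*q²
L(u(4, 3))/M(V(14)) - 750/(-43372) = ((-26 - 5)/(-7 - 5))/((204*(-60)²)) - 750/(-43372) = (-31/(-12))/((204*3600)) - 750*(-1/43372) = -1/12*(-31)/734400 + 375/21686 = (31/12)*(1/734400) + 375/21686 = 31/8812800 + 375/21686 = 1652736133/95557190400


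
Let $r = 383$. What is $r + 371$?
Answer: $754$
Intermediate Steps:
$r + 371 = 383 + 371 = 754$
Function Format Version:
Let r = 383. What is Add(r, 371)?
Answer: 754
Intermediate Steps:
Add(r, 371) = Add(383, 371) = 754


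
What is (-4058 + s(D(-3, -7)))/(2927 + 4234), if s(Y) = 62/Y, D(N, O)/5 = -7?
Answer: -47364/83545 ≈ -0.56693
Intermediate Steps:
D(N, O) = -35 (D(N, O) = 5*(-7) = -35)
(-4058 + s(D(-3, -7)))/(2927 + 4234) = (-4058 + 62/(-35))/(2927 + 4234) = (-4058 + 62*(-1/35))/7161 = (-4058 - 62/35)*(1/7161) = -142092/35*1/7161 = -47364/83545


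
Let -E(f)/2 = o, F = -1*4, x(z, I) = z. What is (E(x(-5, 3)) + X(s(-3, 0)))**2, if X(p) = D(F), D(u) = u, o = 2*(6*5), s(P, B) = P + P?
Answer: 15376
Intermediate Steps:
s(P, B) = 2*P
F = -4
o = 60 (o = 2*30 = 60)
E(f) = -120 (E(f) = -2*60 = -120)
X(p) = -4
(E(x(-5, 3)) + X(s(-3, 0)))**2 = (-120 - 4)**2 = (-124)**2 = 15376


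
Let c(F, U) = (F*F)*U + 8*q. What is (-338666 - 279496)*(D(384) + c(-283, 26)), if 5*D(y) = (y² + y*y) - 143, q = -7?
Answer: -6618078843558/5 ≈ -1.3236e+12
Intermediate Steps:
c(F, U) = -56 + U*F² (c(F, U) = (F*F)*U + 8*(-7) = F²*U - 56 = U*F² - 56 = -56 + U*F²)
D(y) = -143/5 + 2*y²/5 (D(y) = ((y² + y*y) - 143)/5 = ((y² + y²) - 143)/5 = (2*y² - 143)/5 = (-143 + 2*y²)/5 = -143/5 + 2*y²/5)
(-338666 - 279496)*(D(384) + c(-283, 26)) = (-338666 - 279496)*((-143/5 + (⅖)*384²) + (-56 + 26*(-283)²)) = -618162*((-143/5 + (⅖)*147456) + (-56 + 26*80089)) = -618162*((-143/5 + 294912/5) + (-56 + 2082314)) = -618162*(294769/5 + 2082258) = -618162*10706059/5 = -6618078843558/5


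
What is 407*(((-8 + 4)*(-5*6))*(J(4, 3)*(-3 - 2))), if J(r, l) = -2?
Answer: 488400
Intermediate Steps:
407*(((-8 + 4)*(-5*6))*(J(4, 3)*(-3 - 2))) = 407*(((-8 + 4)*(-5*6))*(-2*(-3 - 2))) = 407*((-4*(-30))*(-2*(-5))) = 407*(120*10) = 407*1200 = 488400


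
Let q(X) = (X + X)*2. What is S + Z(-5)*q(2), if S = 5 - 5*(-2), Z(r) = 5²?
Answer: 215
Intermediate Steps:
Z(r) = 25
S = 15 (S = 5 + 10 = 15)
q(X) = 4*X (q(X) = (2*X)*2 = 4*X)
S + Z(-5)*q(2) = 15 + 25*(4*2) = 15 + 25*8 = 15 + 200 = 215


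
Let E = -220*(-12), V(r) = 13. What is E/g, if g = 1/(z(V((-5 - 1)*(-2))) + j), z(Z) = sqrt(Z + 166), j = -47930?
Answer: -126535200 + 2640*sqrt(179) ≈ -1.2650e+8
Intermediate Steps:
E = 2640
z(Z) = sqrt(166 + Z)
g = 1/(-47930 + sqrt(179)) (g = 1/(sqrt(166 + 13) - 47930) = 1/(sqrt(179) - 47930) = 1/(-47930 + sqrt(179)) ≈ -2.0870e-5)
E/g = 2640/(-47930/2297284721 - sqrt(179)/2297284721)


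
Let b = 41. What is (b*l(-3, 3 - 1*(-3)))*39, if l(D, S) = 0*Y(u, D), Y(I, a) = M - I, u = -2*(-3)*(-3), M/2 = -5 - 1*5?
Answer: 0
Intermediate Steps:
M = -20 (M = 2*(-5 - 1*5) = 2*(-5 - 5) = 2*(-10) = -20)
u = -18 (u = 6*(-3) = -18)
Y(I, a) = -20 - I
l(D, S) = 0 (l(D, S) = 0*(-20 - 1*(-18)) = 0*(-20 + 18) = 0*(-2) = 0)
(b*l(-3, 3 - 1*(-3)))*39 = (41*0)*39 = 0*39 = 0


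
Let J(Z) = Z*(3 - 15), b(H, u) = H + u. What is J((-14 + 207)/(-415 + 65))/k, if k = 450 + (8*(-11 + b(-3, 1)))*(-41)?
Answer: 579/412475 ≈ 0.0014037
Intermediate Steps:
J(Z) = -12*Z (J(Z) = Z*(-12) = -12*Z)
k = 4714 (k = 450 + (8*(-11 + (-3 + 1)))*(-41) = 450 + (8*(-11 - 2))*(-41) = 450 + (8*(-13))*(-41) = 450 - 104*(-41) = 450 + 4264 = 4714)
J((-14 + 207)/(-415 + 65))/k = -12*(-14 + 207)/(-415 + 65)/4714 = -2316/(-350)*(1/4714) = -2316*(-1)/350*(1/4714) = -12*(-193/350)*(1/4714) = (1158/175)*(1/4714) = 579/412475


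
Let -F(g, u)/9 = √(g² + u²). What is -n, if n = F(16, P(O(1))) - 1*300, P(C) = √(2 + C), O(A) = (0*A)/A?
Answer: 300 + 9*√258 ≈ 444.56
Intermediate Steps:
O(A) = 0 (O(A) = 0/A = 0)
F(g, u) = -9*√(g² + u²)
n = -300 - 9*√258 (n = -9*√(16² + (√(2 + 0))²) - 1*300 = -9*√(256 + (√2)²) - 300 = -9*√(256 + 2) - 300 = -9*√258 - 300 = -300 - 9*√258 ≈ -444.56)
-n = -(-300 - 9*√258) = 300 + 9*√258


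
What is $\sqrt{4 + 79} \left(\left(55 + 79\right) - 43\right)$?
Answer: $91 \sqrt{83} \approx 829.05$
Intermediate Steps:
$\sqrt{4 + 79} \left(\left(55 + 79\right) - 43\right) = \sqrt{83} \left(134 - 43\right) = \sqrt{83} \cdot 91 = 91 \sqrt{83}$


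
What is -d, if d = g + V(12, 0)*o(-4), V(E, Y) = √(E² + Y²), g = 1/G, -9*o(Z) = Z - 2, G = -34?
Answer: -271/34 ≈ -7.9706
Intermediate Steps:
o(Z) = 2/9 - Z/9 (o(Z) = -(Z - 2)/9 = -(-2 + Z)/9 = 2/9 - Z/9)
g = -1/34 (g = 1/(-34) = -1/34 ≈ -0.029412)
d = 271/34 (d = -1/34 + √(12² + 0²)*(2/9 - ⅑*(-4)) = -1/34 + √(144 + 0)*(2/9 + 4/9) = -1/34 + √144*(⅔) = -1/34 + 12*(⅔) = -1/34 + 8 = 271/34 ≈ 7.9706)
-d = -1*271/34 = -271/34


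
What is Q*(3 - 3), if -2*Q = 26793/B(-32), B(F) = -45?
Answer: 0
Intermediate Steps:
Q = 2977/10 (Q = -26793/(2*(-45)) = -26793*(-1)/(2*45) = -1/2*(-2977/5) = 2977/10 ≈ 297.70)
Q*(3 - 3) = 2977*(3 - 3)/10 = (2977/10)*0 = 0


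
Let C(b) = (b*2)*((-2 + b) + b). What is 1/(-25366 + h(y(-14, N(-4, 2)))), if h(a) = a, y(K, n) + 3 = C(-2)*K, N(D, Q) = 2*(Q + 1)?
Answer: -1/25705 ≈ -3.8903e-5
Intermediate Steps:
N(D, Q) = 2 + 2*Q (N(D, Q) = 2*(1 + Q) = 2 + 2*Q)
C(b) = 2*b*(-2 + 2*b) (C(b) = (2*b)*(-2 + 2*b) = 2*b*(-2 + 2*b))
y(K, n) = -3 + 24*K (y(K, n) = -3 + (4*(-2)*(-1 - 2))*K = -3 + (4*(-2)*(-3))*K = -3 + 24*K)
1/(-25366 + h(y(-14, N(-4, 2)))) = 1/(-25366 + (-3 + 24*(-14))) = 1/(-25366 + (-3 - 336)) = 1/(-25366 - 339) = 1/(-25705) = -1/25705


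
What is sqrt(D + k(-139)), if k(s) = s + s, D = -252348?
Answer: I*sqrt(252626) ≈ 502.62*I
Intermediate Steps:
k(s) = 2*s
sqrt(D + k(-139)) = sqrt(-252348 + 2*(-139)) = sqrt(-252348 - 278) = sqrt(-252626) = I*sqrt(252626)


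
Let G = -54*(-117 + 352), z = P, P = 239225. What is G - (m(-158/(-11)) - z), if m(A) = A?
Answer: 2491727/11 ≈ 2.2652e+5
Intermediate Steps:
z = 239225
G = -12690 (G = -54*235 = -12690)
G - (m(-158/(-11)) - z) = -12690 - (-158/(-11) - 1*239225) = -12690 - (-158*(-1/11) - 239225) = -12690 - (158/11 - 239225) = -12690 - 1*(-2631317/11) = -12690 + 2631317/11 = 2491727/11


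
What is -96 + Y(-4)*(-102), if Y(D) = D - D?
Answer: -96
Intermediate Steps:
Y(D) = 0
-96 + Y(-4)*(-102) = -96 + 0*(-102) = -96 + 0 = -96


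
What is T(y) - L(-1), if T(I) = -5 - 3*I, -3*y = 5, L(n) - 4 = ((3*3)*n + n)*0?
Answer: -4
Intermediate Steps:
L(n) = 4 (L(n) = 4 + ((3*3)*n + n)*0 = 4 + (9*n + n)*0 = 4 + (10*n)*0 = 4 + 0 = 4)
y = -5/3 (y = -⅓*5 = -5/3 ≈ -1.6667)
T(y) - L(-1) = (-5 - 3*(-5/3)) - 1*4 = (-5 + 5) - 4 = 0 - 4 = -4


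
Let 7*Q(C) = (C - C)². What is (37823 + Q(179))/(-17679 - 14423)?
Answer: -37823/32102 ≈ -1.1782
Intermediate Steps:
Q(C) = 0 (Q(C) = (C - C)²/7 = (⅐)*0² = (⅐)*0 = 0)
(37823 + Q(179))/(-17679 - 14423) = (37823 + 0)/(-17679 - 14423) = 37823/(-32102) = 37823*(-1/32102) = -37823/32102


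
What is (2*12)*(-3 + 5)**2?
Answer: 96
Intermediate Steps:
(2*12)*(-3 + 5)**2 = 24*2**2 = 24*4 = 96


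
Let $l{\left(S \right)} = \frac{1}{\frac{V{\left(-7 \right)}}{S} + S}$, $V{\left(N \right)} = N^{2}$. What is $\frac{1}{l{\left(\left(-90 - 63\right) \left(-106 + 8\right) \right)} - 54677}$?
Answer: $- \frac{4588165}{250867097399} \approx -1.8289 \cdot 10^{-5}$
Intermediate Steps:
$l{\left(S \right)} = \frac{1}{S + \frac{49}{S}}$ ($l{\left(S \right)} = \frac{1}{\frac{\left(-7\right)^{2}}{S} + S} = \frac{1}{\frac{49}{S} + S} = \frac{1}{S + \frac{49}{S}}$)
$\frac{1}{l{\left(\left(-90 - 63\right) \left(-106 + 8\right) \right)} - 54677} = \frac{1}{\frac{\left(-90 - 63\right) \left(-106 + 8\right)}{49 + \left(\left(-90 - 63\right) \left(-106 + 8\right)\right)^{2}} - 54677} = \frac{1}{\frac{\left(-153\right) \left(-98\right)}{49 + \left(\left(-153\right) \left(-98\right)\right)^{2}} - 54677} = \frac{1}{\frac{14994}{49 + 14994^{2}} - 54677} = \frac{1}{\frac{14994}{49 + 224820036} - 54677} = \frac{1}{\frac{14994}{224820085} - 54677} = \frac{1}{14994 \cdot \frac{1}{224820085} - 54677} = \frac{1}{\frac{306}{4588165} - 54677} = \frac{1}{- \frac{250867097399}{4588165}} = - \frac{4588165}{250867097399}$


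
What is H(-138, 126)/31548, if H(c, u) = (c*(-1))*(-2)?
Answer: -23/2629 ≈ -0.0087486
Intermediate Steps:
H(c, u) = 2*c (H(c, u) = -c*(-2) = 2*c)
H(-138, 126)/31548 = (2*(-138))/31548 = -276*1/31548 = -23/2629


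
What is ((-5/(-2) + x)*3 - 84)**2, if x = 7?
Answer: 12321/4 ≈ 3080.3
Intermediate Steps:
((-5/(-2) + x)*3 - 84)**2 = ((-5/(-2) + 7)*3 - 84)**2 = ((-5*(-1/2) + 7)*3 - 84)**2 = ((5/2 + 7)*3 - 84)**2 = ((19/2)*3 - 84)**2 = (57/2 - 84)**2 = (-111/2)**2 = 12321/4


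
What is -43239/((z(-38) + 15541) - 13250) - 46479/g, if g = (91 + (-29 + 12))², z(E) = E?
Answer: -113831317/4112476 ≈ -27.680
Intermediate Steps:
g = 5476 (g = (91 - 17)² = 74² = 5476)
-43239/((z(-38) + 15541) - 13250) - 46479/g = -43239/((-38 + 15541) - 13250) - 46479/5476 = -43239/(15503 - 13250) - 46479*1/5476 = -43239/2253 - 46479/5476 = -43239*1/2253 - 46479/5476 = -14413/751 - 46479/5476 = -113831317/4112476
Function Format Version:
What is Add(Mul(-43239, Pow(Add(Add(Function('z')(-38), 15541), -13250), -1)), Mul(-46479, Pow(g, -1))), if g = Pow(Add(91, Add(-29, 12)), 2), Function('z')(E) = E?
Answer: Rational(-113831317, 4112476) ≈ -27.680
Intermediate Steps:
g = 5476 (g = Pow(Add(91, -17), 2) = Pow(74, 2) = 5476)
Add(Mul(-43239, Pow(Add(Add(Function('z')(-38), 15541), -13250), -1)), Mul(-46479, Pow(g, -1))) = Add(Mul(-43239, Pow(Add(Add(-38, 15541), -13250), -1)), Mul(-46479, Pow(5476, -1))) = Add(Mul(-43239, Pow(Add(15503, -13250), -1)), Mul(-46479, Rational(1, 5476))) = Add(Mul(-43239, Pow(2253, -1)), Rational(-46479, 5476)) = Add(Mul(-43239, Rational(1, 2253)), Rational(-46479, 5476)) = Add(Rational(-14413, 751), Rational(-46479, 5476)) = Rational(-113831317, 4112476)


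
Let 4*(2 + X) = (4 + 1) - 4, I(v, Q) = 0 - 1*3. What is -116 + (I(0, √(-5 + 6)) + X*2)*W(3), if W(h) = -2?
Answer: -103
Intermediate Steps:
I(v, Q) = -3 (I(v, Q) = 0 - 3 = -3)
X = -7/4 (X = -2 + ((4 + 1) - 4)/4 = -2 + (5 - 4)/4 = -2 + (¼)*1 = -2 + ¼ = -7/4 ≈ -1.7500)
-116 + (I(0, √(-5 + 6)) + X*2)*W(3) = -116 + (-3 - 7/4*2)*(-2) = -116 + (-3 - 7/2)*(-2) = -116 - 13/2*(-2) = -116 + 13 = -103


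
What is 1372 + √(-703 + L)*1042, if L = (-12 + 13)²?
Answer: 1372 + 3126*I*√78 ≈ 1372.0 + 27608.0*I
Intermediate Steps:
L = 1 (L = 1² = 1)
1372 + √(-703 + L)*1042 = 1372 + √(-703 + 1)*1042 = 1372 + √(-702)*1042 = 1372 + (3*I*√78)*1042 = 1372 + 3126*I*√78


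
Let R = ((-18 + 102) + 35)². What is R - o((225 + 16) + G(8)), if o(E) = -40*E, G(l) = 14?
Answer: 24361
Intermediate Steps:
R = 14161 (R = (84 + 35)² = 119² = 14161)
R - o((225 + 16) + G(8)) = 14161 - (-40)*((225 + 16) + 14) = 14161 - (-40)*(241 + 14) = 14161 - (-40)*255 = 14161 - 1*(-10200) = 14161 + 10200 = 24361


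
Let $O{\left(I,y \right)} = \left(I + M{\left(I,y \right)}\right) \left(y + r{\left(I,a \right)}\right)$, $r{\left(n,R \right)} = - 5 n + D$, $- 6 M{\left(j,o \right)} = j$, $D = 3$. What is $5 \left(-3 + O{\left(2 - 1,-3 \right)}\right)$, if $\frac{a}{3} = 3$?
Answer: $- \frac{215}{6} \approx -35.833$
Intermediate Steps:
$M{\left(j,o \right)} = - \frac{j}{6}$
$a = 9$ ($a = 3 \cdot 3 = 9$)
$r{\left(n,R \right)} = 3 - 5 n$ ($r{\left(n,R \right)} = - 5 n + 3 = 3 - 5 n$)
$O{\left(I,y \right)} = \frac{5 I \left(3 + y - 5 I\right)}{6}$ ($O{\left(I,y \right)} = \left(I - \frac{I}{6}\right) \left(y - \left(-3 + 5 I\right)\right) = \frac{5 I}{6} \left(3 + y - 5 I\right) = \frac{5 I \left(3 + y - 5 I\right)}{6}$)
$5 \left(-3 + O{\left(2 - 1,-3 \right)}\right) = 5 \left(-3 + \frac{5 \left(2 - 1\right) \left(3 - 3 - 5 \left(2 - 1\right)\right)}{6}\right) = 5 \left(-3 + \frac{5}{6} \cdot 1 \left(3 - 3 - 5\right)\right) = 5 \left(-3 + \frac{5}{6} \cdot 1 \left(-5\right)\right) = 5 \left(-3 - \frac{25}{6}\right) = 5 \left(- \frac{43}{6}\right) = - \frac{215}{6}$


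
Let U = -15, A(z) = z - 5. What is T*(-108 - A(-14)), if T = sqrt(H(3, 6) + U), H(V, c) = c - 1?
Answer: -89*I*sqrt(10) ≈ -281.44*I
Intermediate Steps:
A(z) = -5 + z
H(V, c) = -1 + c
T = I*sqrt(10) (T = sqrt((-1 + 6) - 15) = sqrt(5 - 15) = sqrt(-10) = I*sqrt(10) ≈ 3.1623*I)
T*(-108 - A(-14)) = (I*sqrt(10))*(-108 - (-5 - 14)) = (I*sqrt(10))*(-108 - 1*(-19)) = (I*sqrt(10))*(-108 + 19) = (I*sqrt(10))*(-89) = -89*I*sqrt(10)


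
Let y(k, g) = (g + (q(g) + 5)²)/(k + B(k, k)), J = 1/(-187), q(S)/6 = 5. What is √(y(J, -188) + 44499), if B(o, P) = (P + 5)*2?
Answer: 4*√9716982599/1867 ≈ 211.19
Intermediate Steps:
q(S) = 30 (q(S) = 6*5 = 30)
J = -1/187 ≈ -0.0053476
B(o, P) = 10 + 2*P (B(o, P) = (5 + P)*2 = 10 + 2*P)
y(k, g) = (1225 + g)/(10 + 3*k) (y(k, g) = (g + (30 + 5)²)/(k + (10 + 2*k)) = (g + 35²)/(10 + 3*k) = (g + 1225)/(10 + 3*k) = (1225 + g)/(10 + 3*k))
√(y(J, -188) + 44499) = √((1225 - 188)/(10 + 3*(-1/187)) + 44499) = √(1037/(10 - 3/187) + 44499) = √(1037/(1867/187) + 44499) = √((187/1867)*1037 + 44499) = √(193919/1867 + 44499) = √(83273552/1867) = 4*√9716982599/1867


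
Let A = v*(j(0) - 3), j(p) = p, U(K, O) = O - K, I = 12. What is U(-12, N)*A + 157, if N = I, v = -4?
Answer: 445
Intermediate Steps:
N = 12
A = 12 (A = -4*(0 - 3) = -4*(-3) = 12)
U(-12, N)*A + 157 = (12 - 1*(-12))*12 + 157 = (12 + 12)*12 + 157 = 24*12 + 157 = 288 + 157 = 445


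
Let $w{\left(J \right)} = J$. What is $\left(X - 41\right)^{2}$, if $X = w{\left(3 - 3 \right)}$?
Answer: $1681$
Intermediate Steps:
$X = 0$ ($X = 3 - 3 = 0$)
$\left(X - 41\right)^{2} = \left(0 - 41\right)^{2} = \left(-41\right)^{2} = 1681$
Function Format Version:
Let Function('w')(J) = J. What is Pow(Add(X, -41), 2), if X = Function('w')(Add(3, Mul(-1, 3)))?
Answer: 1681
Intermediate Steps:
X = 0 (X = Add(3, Mul(-1, 3)) = Add(3, -3) = 0)
Pow(Add(X, -41), 2) = Pow(Add(0, -41), 2) = Pow(-41, 2) = 1681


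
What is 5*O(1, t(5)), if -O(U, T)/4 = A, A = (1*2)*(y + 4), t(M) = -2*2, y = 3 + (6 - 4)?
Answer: -360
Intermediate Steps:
y = 5 (y = 3 + 2 = 5)
t(M) = -4
A = 18 (A = (1*2)*(5 + 4) = 2*9 = 18)
O(U, T) = -72 (O(U, T) = -4*18 = -72)
5*O(1, t(5)) = 5*(-72) = -360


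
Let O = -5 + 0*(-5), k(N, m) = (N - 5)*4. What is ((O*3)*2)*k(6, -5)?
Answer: -120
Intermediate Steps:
k(N, m) = -20 + 4*N (k(N, m) = (-5 + N)*4 = -20 + 4*N)
O = -5 (O = -5 + 0 = -5)
((O*3)*2)*k(6, -5) = (-5*3*2)*(-20 + 4*6) = (-15*2)*(-20 + 24) = -30*4 = -120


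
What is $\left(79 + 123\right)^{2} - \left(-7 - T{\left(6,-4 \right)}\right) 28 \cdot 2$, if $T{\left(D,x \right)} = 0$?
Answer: $41196$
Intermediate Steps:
$\left(79 + 123\right)^{2} - \left(-7 - T{\left(6,-4 \right)}\right) 28 \cdot 2 = \left(79 + 123\right)^{2} - \left(-7 - 0\right) 28 \cdot 2 = 202^{2} - \left(-7 + 0\right) 28 \cdot 2 = 40804 - \left(-7\right) 28 \cdot 2 = 40804 - \left(-196\right) 2 = 40804 - -392 = 40804 + 392 = 41196$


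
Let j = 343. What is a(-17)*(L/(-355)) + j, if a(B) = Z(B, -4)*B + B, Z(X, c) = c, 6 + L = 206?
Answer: 22313/71 ≈ 314.27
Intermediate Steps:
L = 200 (L = -6 + 206 = 200)
a(B) = -3*B (a(B) = -4*B + B = -3*B)
a(-17)*(L/(-355)) + j = (-3*(-17))*(200/(-355)) + 343 = 51*(200*(-1/355)) + 343 = 51*(-40/71) + 343 = -2040/71 + 343 = 22313/71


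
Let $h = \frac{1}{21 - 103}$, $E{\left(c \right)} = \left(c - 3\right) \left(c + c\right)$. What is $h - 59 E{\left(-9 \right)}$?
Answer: $- \frac{1045009}{82} \approx -12744.0$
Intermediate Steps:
$E{\left(c \right)} = 2 c \left(-3 + c\right)$ ($E{\left(c \right)} = \left(-3 + c\right) 2 c = 2 c \left(-3 + c\right)$)
$h = - \frac{1}{82}$ ($h = \frac{1}{-82} = - \frac{1}{82} \approx -0.012195$)
$h - 59 E{\left(-9 \right)} = - \frac{1}{82} - 59 \cdot 2 \left(-9\right) \left(-3 - 9\right) = - \frac{1}{82} - 59 \cdot 2 \left(-9\right) \left(-12\right) = - \frac{1}{82} - 12744 = - \frac{1045009}{82}$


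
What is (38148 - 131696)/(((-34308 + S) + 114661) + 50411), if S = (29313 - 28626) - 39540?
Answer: -93548/91911 ≈ -1.0178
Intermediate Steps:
S = -38853 (S = 687 - 39540 = -38853)
(38148 - 131696)/(((-34308 + S) + 114661) + 50411) = (38148 - 131696)/(((-34308 - 38853) + 114661) + 50411) = -93548/((-73161 + 114661) + 50411) = -93548/(41500 + 50411) = -93548/91911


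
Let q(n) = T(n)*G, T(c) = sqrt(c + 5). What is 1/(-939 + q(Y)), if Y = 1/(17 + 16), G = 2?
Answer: -30987/29096129 - 2*sqrt(5478)/29096129 ≈ -0.0010701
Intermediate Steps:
T(c) = sqrt(5 + c)
Y = 1/33 ≈ 0.030303
q(n) = 2*sqrt(5 + n) (q(n) = sqrt(5 + n)*2 = 2*sqrt(5 + n))
1/(-939 + q(Y)) = 1/(-939 + 2*sqrt(5 + 1/33)) = 1/(-939 + 2*sqrt(166/33)) = 1/(-939 + 2*(sqrt(5478)/33)) = 1/(-939 + 2*sqrt(5478)/33)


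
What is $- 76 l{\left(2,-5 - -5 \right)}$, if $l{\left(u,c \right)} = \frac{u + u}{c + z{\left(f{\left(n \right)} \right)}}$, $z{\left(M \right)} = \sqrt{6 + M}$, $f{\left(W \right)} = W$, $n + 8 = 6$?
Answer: $-152$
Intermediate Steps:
$n = -2$ ($n = -8 + 6 = -2$)
$l{\left(u,c \right)} = \frac{2 u}{2 + c}$ ($l{\left(u,c \right)} = \frac{u + u}{c + \sqrt{6 - 2}} = \frac{2 u}{c + \sqrt{4}} = \frac{2 u}{c + 2} = \frac{2 u}{2 + c}$)
$- 76 l{\left(2,-5 - -5 \right)} = - 76 \cdot 2 \cdot 2 \frac{1}{2 - 0} = - 76 \cdot 2 \cdot 2 \frac{1}{2 + \left(-5 + 5\right)} = - 76 \cdot 2 \cdot 2 \frac{1}{2 + 0} = - 76 \cdot 2 \cdot 2 \cdot \frac{1}{2} = \left(-76\right) 2 = -152$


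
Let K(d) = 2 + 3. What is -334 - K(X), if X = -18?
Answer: -339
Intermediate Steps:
K(d) = 5
-334 - K(X) = -334 - 1*5 = -334 - 5 = -339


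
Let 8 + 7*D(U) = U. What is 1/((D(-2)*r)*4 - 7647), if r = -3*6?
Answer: -7/52809 ≈ -0.00013255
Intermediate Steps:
r = -18
D(U) = -8/7 + U/7
1/((D(-2)*r)*4 - 7647) = 1/(((-8/7 + (⅐)*(-2))*(-18))*4 - 7647) = 1/(((-8/7 - 2/7)*(-18))*4 - 7647) = 1/(-10/7*(-18)*4 - 7647) = 1/((180/7)*4 - 7647) = 1/(720/7 - 7647) = 1/(-52809/7) = -7/52809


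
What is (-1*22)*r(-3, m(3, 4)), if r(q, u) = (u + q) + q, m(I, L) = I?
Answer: 66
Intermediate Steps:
r(q, u) = u + 2*q (r(q, u) = (q + u) + q = u + 2*q)
(-1*22)*r(-3, m(3, 4)) = (-1*22)*(3 + 2*(-3)) = -22*(3 - 6) = -22*(-3) = 66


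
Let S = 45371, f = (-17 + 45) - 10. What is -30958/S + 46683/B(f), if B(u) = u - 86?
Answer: -2120159537/3085228 ≈ -687.20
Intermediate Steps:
f = 18 (f = 28 - 10 = 18)
B(u) = -86 + u
-30958/S + 46683/B(f) = -30958/45371 + 46683/(-86 + 18) = -30958*1/45371 + 46683/(-68) = -30958/45371 + 46683*(-1/68) = -30958/45371 - 46683/68 = -2120159537/3085228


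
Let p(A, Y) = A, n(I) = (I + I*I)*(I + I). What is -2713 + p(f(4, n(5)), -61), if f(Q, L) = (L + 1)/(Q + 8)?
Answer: -32255/12 ≈ -2687.9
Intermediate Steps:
n(I) = 2*I*(I + I²) (n(I) = (I + I²)*(2*I) = 2*I*(I + I²))
f(Q, L) = (1 + L)/(8 + Q)
-2713 + p(f(4, n(5)), -61) = -2713 + (1 + 2*5²*(1 + 5))/(8 + 4) = -2713 + (1 + 2*25*6)/12 = -2713 + (1 + 300)/12 = -2713 + (1/12)*301 = -2713 + 301/12 = -32255/12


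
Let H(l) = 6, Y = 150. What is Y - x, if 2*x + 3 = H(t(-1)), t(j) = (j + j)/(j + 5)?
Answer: 297/2 ≈ 148.50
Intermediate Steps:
t(j) = 2*j/(5 + j) (t(j) = (2*j)/(5 + j) = 2*j/(5 + j))
x = 3/2 (x = -3/2 + (½)*6 = -3/2 + 3 = 3/2 ≈ 1.5000)
Y - x = 150 - 1*3/2 = 150 - 3/2 = 297/2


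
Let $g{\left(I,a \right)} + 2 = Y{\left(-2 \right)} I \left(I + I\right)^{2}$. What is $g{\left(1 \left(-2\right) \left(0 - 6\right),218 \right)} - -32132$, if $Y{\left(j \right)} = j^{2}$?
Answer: $59778$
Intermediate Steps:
$g{\left(I,a \right)} = -2 + 16 I^{3}$ ($g{\left(I,a \right)} = -2 + \left(-2\right)^{2} I \left(I + I\right)^{2} = -2 + 4 I \left(2 I\right)^{2} = -2 + 4 I 4 I^{2} = -2 + 16 I^{3}$)
$g{\left(1 \left(-2\right) \left(0 - 6\right),218 \right)} - -32132 = \left(-2 + 16 \left(1 \left(-2\right) \left(0 - 6\right)\right)^{3}\right) - -32132 = \left(-2 + 16 \left(- 2 \left(0 - 6\right)\right)^{3}\right) + 32132 = \left(-2 + 16 \left(\left(-2\right) \left(-6\right)\right)^{3}\right) + 32132 = \left(-2 + 16 \cdot 12^{3}\right) + 32132 = \left(-2 + 16 \cdot 1728\right) + 32132 = \left(-2 + 27648\right) + 32132 = 27646 + 32132 = 59778$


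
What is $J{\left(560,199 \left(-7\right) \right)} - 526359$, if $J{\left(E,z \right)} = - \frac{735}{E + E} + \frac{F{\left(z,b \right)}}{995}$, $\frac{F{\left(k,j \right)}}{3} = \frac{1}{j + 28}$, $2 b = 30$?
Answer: $- \frac{720649532469}{1369120} \approx -5.2636 \cdot 10^{5}$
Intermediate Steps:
$b = 15$ ($b = \frac{1}{2} \cdot 30 = 15$)
$F{\left(k,j \right)} = \frac{3}{28 + j}$ ($F{\left(k,j \right)} = \frac{3}{j + 28} = \frac{3}{28 + j}$)
$J{\left(E,z \right)} = \frac{3}{42785} - \frac{735}{2 E}$ ($J{\left(E,z \right)} = - \frac{735}{E + E} + \frac{3 \frac{1}{28 + 15}}{995} = - \frac{735}{2 E} + \frac{3}{43} \cdot \frac{1}{995} = - \frac{735}{2 E} + \frac{3}{42785} = \frac{3}{42785} - \frac{735}{2 E}$)
$J{\left(560,199 \left(-7\right) \right)} - 526359 = \frac{3 \left(-10482325 + 2 \cdot 560\right)}{85570 \cdot 560} - 526359 = \frac{3}{85570} \cdot \frac{1}{560} \left(-10482325 + 1120\right) - 526359 = \frac{3}{85570} \cdot \frac{1}{560} \left(-10481205\right) - 526359 = - \frac{898389}{1369120} - 526359 = - \frac{720649532469}{1369120}$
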